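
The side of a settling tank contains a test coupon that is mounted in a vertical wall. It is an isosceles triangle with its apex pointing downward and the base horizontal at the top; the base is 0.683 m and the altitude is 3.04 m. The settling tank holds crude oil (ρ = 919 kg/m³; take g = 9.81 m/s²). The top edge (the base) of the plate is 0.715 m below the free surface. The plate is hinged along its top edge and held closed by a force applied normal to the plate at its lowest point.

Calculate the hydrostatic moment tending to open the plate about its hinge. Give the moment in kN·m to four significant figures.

γ = ρg = 919 × 9.81 / 1000 = 9.01539 kN/m³.
With the apex down, the centroid sits h/3 = 3.04/3 = 1.01333 m below the base (the top edge), so the centroid depth is h_c = 0.715 + 1.01333 = 1.72833 m.
A = ½ × 0.683 × 3.04 = 1.03816 m².
Resultant F = γ·h_c·A = 9.01539 × 1.72833 × 1.03816 = 16.1762 kN.
I_c = b·h³/36 = 0.683 × 3.04³/36 = 0.533014 m⁴.
Centre of pressure: y_p = y_c + I_c/(y_c·A) = 1.72833 + 0.533014/(1.72833 × 1.03816) = 1.72833 + 0.297062 = 2.02539 m along the plane.
The resultant acts 1.01333 + 0.297062 = 1.31039 m (along the plate) below the hinge at the top edge, so the moment about the hinge is M = F × 1.31039 = 16.1762 × 1.31039 = 21.1971 kN·m.

M ≈ 21.20 kN·m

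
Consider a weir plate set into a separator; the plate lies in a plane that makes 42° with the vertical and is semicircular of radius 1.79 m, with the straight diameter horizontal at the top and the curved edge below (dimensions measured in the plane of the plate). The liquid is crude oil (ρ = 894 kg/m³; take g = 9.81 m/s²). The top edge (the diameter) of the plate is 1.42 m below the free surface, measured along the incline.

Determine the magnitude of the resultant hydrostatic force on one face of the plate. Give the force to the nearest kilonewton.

γ = ρg = 894 × 9.81 / 1000 = 8.77014 kN/m³.
The plate makes 42° with the vertical, i.e. θ = 90° − 42° = 48° to the horizontal. Measuring y along the incline from the free-surface line, vertical depth h = y·sinθ with sinθ = 0.743145.
The centroid of a semicircle lies 4r/(3π) = 0.7597 m from the diameter, here below the top edge, so y_c = 1.42 + 0.7597 = 2.1797 m and h_c = 2.1797 × 0.743145 = 1.61983 m.
A = πr²/2 = π × 1.79²/2 = 5.03299 m².
Resultant F = γ·h_c·A = 8.77014 × 1.61983 × 5.03299 = 71.4993 kN.

F ≈ 71 kN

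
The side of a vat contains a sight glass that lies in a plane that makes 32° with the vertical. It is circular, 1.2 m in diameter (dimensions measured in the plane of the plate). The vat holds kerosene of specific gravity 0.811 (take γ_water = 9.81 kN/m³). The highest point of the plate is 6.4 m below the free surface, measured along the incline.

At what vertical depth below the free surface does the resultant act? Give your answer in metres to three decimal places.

h_p = 5.947 m

γ = 0.811 × 9.81 = 7.95591 kN/m³.
The plate makes 32° with the vertical, i.e. θ = 90° − 32° = 58° to the horizontal. Measuring y along the incline from the free-surface line, vertical depth h = y·sinθ with sinθ = 0.848048.
The centroid is at the centre, 0.6 m below the top of the plate, so y_c = 6.4 + 0.6 = 7 m and h_c = 7 × 0.848048 = 5.93634 m.
A = π(0.6)² = 1.13097 m².
Resultant F = γ·h_c·A = 7.95591 × 5.93634 × 1.13097 = 53.4146 kN.
I_c = πr⁴/4 = π × 0.6⁴/4 = 0.101788 m⁴.
Centre of pressure: y_p = y_c + I_c/(y_c·A) = 7 + 0.101788/(7 × 1.13097) = 7 + 0.0128572 = 7.01286 m along the plane.
Vertically, h_p = y_p·sinθ = 7.01286 × 0.848048 = 5.94724 m.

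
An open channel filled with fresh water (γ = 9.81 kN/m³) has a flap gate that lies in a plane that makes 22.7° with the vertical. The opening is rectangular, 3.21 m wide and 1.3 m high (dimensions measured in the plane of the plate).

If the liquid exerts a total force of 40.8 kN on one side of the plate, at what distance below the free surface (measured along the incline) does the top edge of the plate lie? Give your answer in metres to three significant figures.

γ = 9.81 kN/m³.
A = 3.21 × 1.3 = 4.173 m².
From F = γ·h_c·A, the centroid depth is h_c = 40.8/(9.81 × 4.173) = 0.99665 m.
The plate makes 22.7° with the vertical, i.e. θ = 90° − 22.7° = 67.3° to the horizontal. Measuring y along the incline from the free-surface line, vertical depth h = y·sinθ with sinθ = 0.922538.
Along the incline, y_c = h_c/sinθ = 0.99665/0.922538 = 1.08033 m.
The centroid lies 1.3/2 = 0.65 m below the top edge, so the top edge sits at y_top = 1.08033 − 0.65 = 0.43033 m along the incline.

y_top ≈ 0.430 m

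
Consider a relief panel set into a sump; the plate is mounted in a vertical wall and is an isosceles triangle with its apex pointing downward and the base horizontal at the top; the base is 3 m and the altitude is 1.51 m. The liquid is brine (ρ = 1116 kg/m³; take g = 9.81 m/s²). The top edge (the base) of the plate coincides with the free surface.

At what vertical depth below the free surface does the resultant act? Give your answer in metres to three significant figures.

h_p = 0.755 m

γ = ρg = 1116 × 9.81 / 1000 = 10.94796 kN/m³.
With the apex down, the centroid sits h/3 = 1.51/3 = 0.503333 m below the base (the top edge), so the centroid depth is h_c = 0.503333 m.
A = ½ × 3 × 1.51 = 2.265 m².
Resultant F = γ·h_c·A = 10.94796 × 0.503333 × 2.265 = 12.4812 kN.
I_c = b·h³/36 = 3 × 1.51³/36 = 0.286913 m⁴.
Centre of pressure: y_p = y_c + I_c/(y_c·A) = 0.503333 + 0.286913/(0.503333 × 2.265) = 0.503333 + 0.251667 = 0.755 m along the plane.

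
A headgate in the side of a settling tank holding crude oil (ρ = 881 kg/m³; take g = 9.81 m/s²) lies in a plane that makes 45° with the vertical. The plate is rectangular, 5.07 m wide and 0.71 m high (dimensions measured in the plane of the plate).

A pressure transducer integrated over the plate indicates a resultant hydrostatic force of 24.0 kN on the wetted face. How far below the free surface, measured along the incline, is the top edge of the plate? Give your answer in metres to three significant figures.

γ = ρg = 881 × 9.81 / 1000 = 8.64261 kN/m³.
A = 5.07 × 0.71 = 3.5997 m².
From F = γ·h_c·A, the centroid depth is h_c = 24.0/(8.64261 × 3.5997) = 0.771436 m.
The plate makes 45° with the vertical, i.e. θ = 90° − 45° = 45° to the horizontal. Measuring y along the incline from the free-surface line, vertical depth h = y·sinθ with sinθ = 0.707107.
Along the incline, y_c = h_c/sinθ = 0.771436/0.707107 = 1.09097 m.
The centroid lies 0.71/2 = 0.355 m below the top edge, so the top edge sits at y_top = 1.09097 − 0.355 = 0.73597 m along the incline.

y_top ≈ 0.736 m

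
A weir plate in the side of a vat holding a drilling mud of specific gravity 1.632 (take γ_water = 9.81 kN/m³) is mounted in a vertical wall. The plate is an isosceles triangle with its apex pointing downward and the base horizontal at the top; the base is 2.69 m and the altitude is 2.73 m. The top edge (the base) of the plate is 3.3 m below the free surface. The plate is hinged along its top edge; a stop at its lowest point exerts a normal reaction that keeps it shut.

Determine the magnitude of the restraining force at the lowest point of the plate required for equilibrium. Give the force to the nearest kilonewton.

γ = 1.632 × 9.81 = 16.00992 kN/m³.
With the apex down, the centroid sits h/3 = 2.73/3 = 0.91 m below the base (the top edge), so the centroid depth is h_c = 3.3 + 0.91 = 4.21 m.
A = ½ × 2.69 × 2.73 = 3.67185 m².
Resultant F = γ·h_c·A = 16.00992 × 4.21 × 3.67185 = 247.489 kN.
I_c = b·h³/36 = 2.69 × 2.73³/36 = 1.52033 m⁴.
Centre of pressure: y_p = y_c + I_c/(y_c·A) = 4.21 + 1.52033/(4.21 × 3.67185) = 4.21 + 0.0983492 = 4.30835 m along the plane.
The resultant acts 0.91 + 0.0983492 = 1.00835 m (along the plate) below the hinge at the top edge, so the moment about the hinge is M = F × 1.00835 = 247.489 × 1.00835 = 249.556 kN·m.
A normal force at the bottom, 2.73 m from the hinge, must supply this moment: P = 249.556/2.73 = 91.4125 kN.

P ≈ 91 kN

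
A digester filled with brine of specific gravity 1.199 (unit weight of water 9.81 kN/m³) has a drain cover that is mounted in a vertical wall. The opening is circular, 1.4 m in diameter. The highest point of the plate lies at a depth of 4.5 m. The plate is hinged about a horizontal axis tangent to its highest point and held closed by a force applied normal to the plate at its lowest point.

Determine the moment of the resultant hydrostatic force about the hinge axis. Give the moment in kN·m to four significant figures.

γ = 1.199 × 9.81 = 11.76219 kN/m³.
The centroid is at the centre, 0.7 m below the top of the plate, so the centroid depth is h_c = 4.5 + 0.7 = 5.2 m.
A = π(0.7)² = 1.53938 m².
Resultant F = γ·h_c·A = 11.76219 × 5.2 × 1.53938 = 94.1537 kN.
I_c = πr⁴/4 = π × 0.7⁴/4 = 0.188574 m⁴.
Centre of pressure: y_p = y_c + I_c/(y_c·A) = 5.2 + 0.188574/(5.2 × 1.53938) = 5.2 + 0.0235577 = 5.22356 m along the plane.
The resultant acts 0.7 + 0.0235577 = 0.723558 m (along the plate) below the hinge at the top edge, so the moment about the hinge is M = F × 0.723558 = 94.1537 × 0.723558 = 68.1257 kN·m.

M ≈ 68.13 kN·m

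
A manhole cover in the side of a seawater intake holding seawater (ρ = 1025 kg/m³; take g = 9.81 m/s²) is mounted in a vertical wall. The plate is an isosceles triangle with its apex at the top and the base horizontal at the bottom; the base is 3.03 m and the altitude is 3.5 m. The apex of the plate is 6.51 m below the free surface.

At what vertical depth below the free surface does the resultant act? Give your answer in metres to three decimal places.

h_p = 8.920 m

γ = ρg = 1025 × 9.81 / 1000 = 10.05525 kN/m³.
With the apex up, the centroid sits 2h/3 = 2 × 3.5/3 = 2.33333 m below the apex, so the centroid depth is h_c = 6.51 + 2.33333 = 8.84333 m.
A = ½ × 3.03 × 3.5 = 5.3025 m².
Resultant F = γ·h_c·A = 10.05525 × 8.84333 × 5.3025 = 471.508 kN.
I_c = b·h³/36 = 3.03 × 3.5³/36 = 3.60865 m⁴.
Centre of pressure: y_p = y_c + I_c/(y_c·A) = 8.84333 + 3.60865/(8.84333 × 5.3025) = 8.84333 + 0.076957 = 8.92029 m along the plane.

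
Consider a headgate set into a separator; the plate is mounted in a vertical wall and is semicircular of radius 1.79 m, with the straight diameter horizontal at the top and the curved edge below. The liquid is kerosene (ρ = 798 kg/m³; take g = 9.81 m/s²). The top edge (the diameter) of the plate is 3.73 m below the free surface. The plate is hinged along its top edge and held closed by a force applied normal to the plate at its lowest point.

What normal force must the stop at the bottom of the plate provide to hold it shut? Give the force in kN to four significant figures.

γ = ρg = 798 × 9.81 / 1000 = 7.82838 kN/m³.
The centroid of a semicircle lies 4r/(3π) = 0.7597 m from the diameter, here below the top edge, so the centroid depth is h_c = 3.73 + 0.7597 = 4.4897 m.
A = πr²/2 = π × 1.79²/2 = 5.03299 m².
Resultant F = γ·h_c·A = 7.82838 × 4.4897 × 5.03299 = 176.895 kN.
I_c = (π/8 − 8/(9π))·r⁴ = 0.109757 × 1.79⁴ = 1.12679 m⁴.
Centre of pressure: y_p = y_c + I_c/(y_c·A) = 4.4897 + 1.12679/(4.4897 × 5.03299) = 4.4897 + 0.0498654 = 4.53957 m along the plane.
The resultant acts 0.7597 + 0.0498654 = 0.809565 m (along the plate) below the hinge at the top edge, so the moment about the hinge is M = F × 0.809565 = 176.895 × 0.809565 = 143.208 kN·m.
A normal force at the bottom, 1.79 m from the hinge, must supply this moment: P = 143.208/1.79 = 80.0045 kN.

P ≈ 80.00 kN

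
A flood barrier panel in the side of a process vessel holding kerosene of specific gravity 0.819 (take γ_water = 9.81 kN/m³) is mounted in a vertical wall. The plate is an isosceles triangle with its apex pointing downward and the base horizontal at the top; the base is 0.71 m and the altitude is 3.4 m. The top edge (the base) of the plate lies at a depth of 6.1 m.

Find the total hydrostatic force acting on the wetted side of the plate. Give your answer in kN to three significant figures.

γ = 0.819 × 9.81 = 8.03439 kN/m³.
With the apex down, the centroid sits h/3 = 3.4/3 = 1.13333 m below the base (the top edge), so the centroid depth is h_c = 6.1 + 1.13333 = 7.23333 m.
A = ½ × 0.71 × 3.4 = 1.207 m².
Resultant F = γ·h_c·A = 8.03439 × 7.23333 × 1.207 = 70.1453 kN.

F ≈ 70.1 kN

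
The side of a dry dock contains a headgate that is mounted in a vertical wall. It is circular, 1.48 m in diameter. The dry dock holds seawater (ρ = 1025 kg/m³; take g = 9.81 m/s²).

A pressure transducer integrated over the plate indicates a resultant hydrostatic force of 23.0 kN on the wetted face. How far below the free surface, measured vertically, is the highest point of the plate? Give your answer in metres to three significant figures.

d_top ≈ 0.590 m

γ = ρg = 1025 × 9.81 / 1000 = 10.05525 kN/m³.
A = π(0.74)² = 1.72034 m².
From F = γ·h_c·A, the centroid depth is h_c = 23.0/(10.05525 × 1.72034) = 1.3296 m.
The centroid is at the centre, 0.74 m below the top of the plate, so the highest point sits at h_top = 1.3296 − 0.74 = 0.5896 m below the surface.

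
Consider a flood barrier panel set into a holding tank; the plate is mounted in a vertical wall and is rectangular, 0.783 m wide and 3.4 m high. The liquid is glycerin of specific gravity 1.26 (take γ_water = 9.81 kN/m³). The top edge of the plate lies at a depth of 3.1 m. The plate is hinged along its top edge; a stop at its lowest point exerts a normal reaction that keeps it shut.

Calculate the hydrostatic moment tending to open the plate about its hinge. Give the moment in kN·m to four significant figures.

γ = 1.26 × 9.81 = 12.3606 kN/m³.
The centroid lies 3.4/2 = 1.7 m below the top edge, so the centroid depth is h_c = 3.1 + 1.7 = 4.8 m.
A = 0.783 × 3.4 = 2.6622 m².
Resultant F = γ·h_c·A = 12.3606 × 4.8 × 2.6622 = 157.951 kN.
I_c = b·h³/12 = 0.783 × 3.4³/12 = 2.56459 m⁴.
Centre of pressure: y_p = y_c + I_c/(y_c·A) = 4.8 + 2.56459/(4.8 × 2.6622) = 4.8 + 0.200695 = 5.00069 m along the plane.
The resultant acts 1.7 + 0.200695 = 1.9007 m (along the plate) below the hinge at the top edge, so the moment about the hinge is M = F × 1.9007 = 157.951 × 1.9007 = 300.217 kN·m.

M ≈ 300.2 kN·m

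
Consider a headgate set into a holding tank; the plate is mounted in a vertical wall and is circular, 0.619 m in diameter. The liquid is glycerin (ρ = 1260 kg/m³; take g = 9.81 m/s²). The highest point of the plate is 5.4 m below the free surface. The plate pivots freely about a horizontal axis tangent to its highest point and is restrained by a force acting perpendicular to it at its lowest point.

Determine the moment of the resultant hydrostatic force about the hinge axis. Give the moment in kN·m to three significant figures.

γ = ρg = 1260 × 9.81 / 1000 = 12.3606 kN/m³.
The centroid is at the centre, 0.3095 m below the top of the plate, so the centroid depth is h_c = 5.4 + 0.3095 = 5.7095 m.
A = π(0.3095)² = 0.300934 m².
Resultant F = γ·h_c·A = 12.3606 × 5.7095 × 0.300934 = 21.2378 kN.
I_c = πr⁴/4 = π × 0.3095⁴/4 = 0.00720663 m⁴.
Centre of pressure: y_p = y_c + I_c/(y_c·A) = 5.7095 + 0.00720663/(5.7095 × 0.300934) = 5.7095 + 0.00419433 = 5.71369 m along the plane.
The resultant acts 0.3095 + 0.00419433 = 0.313694 m (along the plate) below the hinge at the top edge, so the moment about the hinge is M = F × 0.313694 = 21.2378 × 0.313694 = 6.66217 kN·m.

M ≈ 6.66 kN·m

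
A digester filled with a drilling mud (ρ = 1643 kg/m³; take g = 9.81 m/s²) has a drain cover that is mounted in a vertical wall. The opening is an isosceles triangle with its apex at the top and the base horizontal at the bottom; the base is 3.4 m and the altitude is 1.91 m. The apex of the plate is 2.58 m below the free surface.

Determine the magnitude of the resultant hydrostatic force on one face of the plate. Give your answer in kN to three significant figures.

F ≈ 202 kN

γ = ρg = 1643 × 9.81 / 1000 = 16.11783 kN/m³.
With the apex up, the centroid sits 2h/3 = 2 × 1.91/3 = 1.27333 m below the apex, so the centroid depth is h_c = 2.58 + 1.27333 = 3.85333 m.
A = ½ × 3.4 × 1.91 = 3.247 m².
Resultant F = γ·h_c·A = 16.11783 × 3.85333 × 3.247 = 201.662 kN.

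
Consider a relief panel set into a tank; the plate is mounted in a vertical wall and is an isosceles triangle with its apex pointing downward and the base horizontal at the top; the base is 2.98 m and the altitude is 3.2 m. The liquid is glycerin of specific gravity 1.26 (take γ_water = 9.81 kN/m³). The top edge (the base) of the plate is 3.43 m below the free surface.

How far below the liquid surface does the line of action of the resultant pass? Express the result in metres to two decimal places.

h_p = 4.62 m

γ = 1.26 × 9.81 = 12.3606 kN/m³.
With the apex down, the centroid sits h/3 = 3.2/3 = 1.06667 m below the base (the top edge), so the centroid depth is h_c = 3.43 + 1.06667 = 4.49667 m.
A = ½ × 2.98 × 3.2 = 4.768 m².
Resultant F = γ·h_c·A = 12.3606 × 4.49667 × 4.768 = 265.013 kN.
I_c = b·h³/36 = 2.98 × 3.2³/36 = 2.71246 m⁴.
Centre of pressure: y_p = y_c + I_c/(y_c·A) = 4.49667 + 2.71246/(4.49667 × 4.768) = 4.49667 + 0.126513 = 4.62318 m along the plane.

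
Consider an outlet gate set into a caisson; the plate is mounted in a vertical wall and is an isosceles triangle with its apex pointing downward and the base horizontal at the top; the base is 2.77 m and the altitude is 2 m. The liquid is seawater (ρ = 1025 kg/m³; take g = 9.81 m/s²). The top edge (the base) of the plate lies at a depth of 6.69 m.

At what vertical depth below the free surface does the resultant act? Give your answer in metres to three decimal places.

γ = ρg = 1025 × 9.81 / 1000 = 10.05525 kN/m³.
With the apex down, the centroid sits h/3 = 2/3 = 0.666667 m below the base (the top edge), so the centroid depth is h_c = 6.69 + 0.666667 = 7.35667 m.
A = ½ × 2.77 × 2 = 2.77 m².
Resultant F = γ·h_c·A = 10.05525 × 7.35667 × 2.77 = 204.906 kN.
I_c = b·h³/36 = 2.77 × 2³/36 = 0.615556 m⁴.
Centre of pressure: y_p = y_c + I_c/(y_c·A) = 7.35667 + 0.615556/(7.35667 × 2.77) = 7.35667 + 0.0302069 = 7.38688 m along the plane.

h_p = 7.387 m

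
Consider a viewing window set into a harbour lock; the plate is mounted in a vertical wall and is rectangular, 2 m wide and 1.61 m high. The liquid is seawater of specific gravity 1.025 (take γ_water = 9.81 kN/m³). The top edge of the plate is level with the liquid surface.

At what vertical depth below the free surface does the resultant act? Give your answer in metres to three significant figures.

γ = 1.025 × 9.81 = 10.05525 kN/m³.
The centroid lies 1.61/2 = 0.805 m below the top edge, so the centroid depth is h_c = 0.805 m.
A = 2 × 1.61 = 3.22 m².
Resultant F = γ·h_c·A = 10.05525 × 0.805 × 3.22 = 26.0642 kN.
I_c = b·h³/12 = 2 × 1.61³/12 = 0.695547 m⁴.
Centre of pressure: y_p = y_c + I_c/(y_c·A) = 0.805 + 0.695547/(0.805 × 3.22) = 0.805 + 0.268333 = 1.07333 m along the plane.

h_p = 1.07 m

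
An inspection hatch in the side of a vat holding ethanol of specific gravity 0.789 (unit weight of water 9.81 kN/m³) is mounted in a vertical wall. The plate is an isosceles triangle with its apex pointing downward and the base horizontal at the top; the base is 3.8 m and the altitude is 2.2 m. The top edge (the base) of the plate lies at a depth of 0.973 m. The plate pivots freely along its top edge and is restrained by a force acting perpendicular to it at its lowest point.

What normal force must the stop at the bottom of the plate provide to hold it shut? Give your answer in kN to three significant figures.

γ = 0.789 × 9.81 = 7.74009 kN/m³.
With the apex down, the centroid sits h/3 = 2.2/3 = 0.733333 m below the base (the top edge), so the centroid depth is h_c = 0.973 + 0.733333 = 1.70633 m.
A = ½ × 3.8 × 2.2 = 4.18 m².
Resultant F = γ·h_c·A = 7.74009 × 1.70633 × 4.18 = 55.2059 kN.
I_c = b·h³/36 = 3.8 × 2.2³/36 = 1.12396 m⁴.
Centre of pressure: y_p = y_c + I_c/(y_c·A) = 1.70633 + 1.12396/(1.70633 × 4.18) = 1.70633 + 0.157584 = 1.86391 m along the plane.
The resultant acts 0.733333 + 0.157584 = 0.890917 m (along the plate) below the hinge at the top edge, so the moment about the hinge is M = F × 0.890917 = 55.2059 × 0.890917 = 49.1839 kN·m.
A normal force at the bottom, 2.2 m from the hinge, must supply this moment: P = 49.1839/2.2 = 22.3563 kN.

P ≈ 22.4 kN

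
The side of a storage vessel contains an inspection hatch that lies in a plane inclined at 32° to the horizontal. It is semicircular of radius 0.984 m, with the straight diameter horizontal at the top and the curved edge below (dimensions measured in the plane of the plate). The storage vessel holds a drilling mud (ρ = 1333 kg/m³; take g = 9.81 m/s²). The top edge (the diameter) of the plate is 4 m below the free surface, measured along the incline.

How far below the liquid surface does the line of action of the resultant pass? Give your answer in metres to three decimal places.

γ = ρg = 1333 × 9.81 / 1000 = 13.07673 kN/m³.
Let θ = 32° be the plate's angle to the horizontal; measure y along the incline from where the plane meets the free surface. Vertical depth h = y·sinθ with sinθ = 0.529919.
The centroid of a semicircle lies 4r/(3π) = 0.417623 m from the diameter, here below the top edge, so y_c = 4 + 0.417623 = 4.41762 m and h_c = 4.41762 × 0.529919 = 2.34098 m.
A = πr²/2 = π × 0.984²/2 = 1.52093 m².
Resultant F = γ·h_c·A = 13.07673 × 2.34098 × 1.52093 = 46.5593 kN.
I_c = (π/8 − 8/(9π))·r⁴ = 0.109757 × 0.984⁴ = 0.102899 m⁴.
Centre of pressure: y_p = y_c + I_c/(y_c·A) = 4.41762 + 0.102899/(4.41762 × 1.52093) = 4.41762 + 0.0153149 = 4.43293 m along the plane.
Vertically, h_p = y_p·sinθ = 4.43293 × 0.529919 = 2.34909 m.

h_p = 2.349 m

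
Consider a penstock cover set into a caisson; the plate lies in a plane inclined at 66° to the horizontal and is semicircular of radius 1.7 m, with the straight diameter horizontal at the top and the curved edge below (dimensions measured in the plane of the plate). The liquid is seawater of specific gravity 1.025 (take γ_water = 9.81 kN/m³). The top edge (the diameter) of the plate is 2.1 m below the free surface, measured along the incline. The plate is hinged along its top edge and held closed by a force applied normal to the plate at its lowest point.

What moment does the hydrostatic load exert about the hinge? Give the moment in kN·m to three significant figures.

M ≈ 93.3 kN·m

γ = 1.025 × 9.81 = 10.05525 kN/m³.
Let θ = 66° be the plate's angle to the horizontal; measure y along the incline from where the plane meets the free surface. Vertical depth h = y·sinθ with sinθ = 0.913545.
The centroid of a semicircle lies 4r/(3π) = 0.721502 m from the diameter, here below the top edge, so y_c = 2.1 + 0.721502 = 2.8215 m and h_c = 2.8215 × 0.913545 = 2.57757 m.
A = πr²/2 = π × 1.7²/2 = 4.5396 m².
Resultant F = γ·h_c·A = 10.05525 × 2.57757 × 4.5396 = 117.658 kN.
I_c = (π/8 − 8/(9π))·r⁴ = 0.109757 × 1.7⁴ = 0.916701 m⁴.
Centre of pressure: y_p = y_c + I_c/(y_c·A) = 2.8215 + 0.916701/(2.8215 × 4.5396) = 2.8215 + 0.0715698 = 2.89307 m along the plane.
The resultant acts 0.721502 + 0.0715698 = 0.793072 m (along the plate) below the hinge at the top edge, so the moment about the hinge is M = F × 0.793072 = 117.658 × 0.793072 = 93.3113 kN·m.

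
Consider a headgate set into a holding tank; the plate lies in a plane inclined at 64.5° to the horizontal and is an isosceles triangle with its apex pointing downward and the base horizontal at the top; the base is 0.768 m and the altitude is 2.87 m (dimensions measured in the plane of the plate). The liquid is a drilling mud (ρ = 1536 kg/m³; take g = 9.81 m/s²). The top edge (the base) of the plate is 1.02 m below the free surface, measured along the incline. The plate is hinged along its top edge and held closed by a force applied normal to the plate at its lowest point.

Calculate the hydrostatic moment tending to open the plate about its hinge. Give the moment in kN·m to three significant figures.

γ = ρg = 1536 × 9.81 / 1000 = 15.06816 kN/m³.
Let θ = 64.5° be the plate's angle to the horizontal; measure y along the incline from where the plane meets the free surface. Vertical depth h = y·sinθ with sinθ = 0.902585.
With the apex down, the centroid sits h/3 = 2.87/3 = 0.956667 m below the base (the top edge), so y_c = 1.02 + 0.956667 = 1.97667 m and h_c = 1.97667 × 0.902585 = 1.78411 m.
A = ½ × 0.768 × 2.87 = 1.10208 m².
Resultant F = γ·h_c·A = 15.06816 × 1.78411 × 1.10208 = 29.6275 kN.
I_c = b·h³/36 = 0.768 × 2.87³/36 = 0.504318 m⁴.
Centre of pressure: y_p = y_c + I_c/(y_c·A) = 1.97667 + 0.504318/(1.97667 × 1.10208) = 1.97667 + 0.231503 = 2.20817 m along the plane.
The resultant acts 0.956667 + 0.231503 = 1.18817 m (along the plate) below the hinge at the top edge, so the moment about the hinge is M = F × 1.18817 = 29.6275 × 1.18817 = 35.2025 kN·m.

M ≈ 35.2 kN·m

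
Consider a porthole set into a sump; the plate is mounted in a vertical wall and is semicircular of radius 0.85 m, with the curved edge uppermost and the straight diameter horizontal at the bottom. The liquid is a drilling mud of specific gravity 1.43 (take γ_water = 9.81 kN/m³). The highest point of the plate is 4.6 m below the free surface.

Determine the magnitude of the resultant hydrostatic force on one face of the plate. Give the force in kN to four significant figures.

γ = 1.43 × 9.81 = 14.0283 kN/m³.
The centroid lies 4r/(3π) = 0.360751 m above the diameter, so r − 4r/(3π) = 0.85 − 0.360751 = 0.489249 m below the topmost point, so the centroid depth is h_c = 4.6 + 0.489249 = 5.08925 m.
A = πr²/2 = π × 0.85²/2 = 1.1349 m².
Resultant F = γ·h_c·A = 14.0283 × 5.08925 × 1.1349 = 81.0245 kN.

F ≈ 81.02 kN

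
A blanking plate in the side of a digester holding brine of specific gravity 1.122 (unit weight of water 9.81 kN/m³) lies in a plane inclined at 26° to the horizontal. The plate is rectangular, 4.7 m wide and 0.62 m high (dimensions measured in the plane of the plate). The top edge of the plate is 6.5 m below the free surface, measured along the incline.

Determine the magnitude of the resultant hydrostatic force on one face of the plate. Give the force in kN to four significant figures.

γ = 1.122 × 9.81 = 11.00682 kN/m³.
Let θ = 26° be the plate's angle to the horizontal; measure y along the incline from where the plane meets the free surface. Vertical depth h = y·sinθ with sinθ = 0.438371.
The centroid lies 0.62/2 = 0.31 m below the top edge, so y_c = 6.5 + 0.31 = 6.81 m and h_c = 6.81 × 0.438371 = 2.98531 m.
A = 4.7 × 0.62 = 2.914 m².
Resultant F = γ·h_c·A = 11.00682 × 2.98531 × 2.914 = 95.7505 kN.

F ≈ 95.75 kN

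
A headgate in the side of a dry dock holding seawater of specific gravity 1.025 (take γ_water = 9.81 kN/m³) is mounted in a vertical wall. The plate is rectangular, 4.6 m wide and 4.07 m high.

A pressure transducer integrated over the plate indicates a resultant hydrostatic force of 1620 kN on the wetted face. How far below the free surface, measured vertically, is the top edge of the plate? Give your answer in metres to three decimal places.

γ = 1.025 × 9.81 = 10.05525 kN/m³.
A = 4.6 × 4.07 = 18.722 m².
From F = γ·h_c·A, the centroid depth is h_c = 1620/(10.05525 × 18.722) = 8.60538 m.
The centroid lies 4.07/2 = 2.035 m below the top edge, so the top edge sits at h_top = 8.60538 − 2.035 = 6.57038 m below the surface.

d_top ≈ 6.570 m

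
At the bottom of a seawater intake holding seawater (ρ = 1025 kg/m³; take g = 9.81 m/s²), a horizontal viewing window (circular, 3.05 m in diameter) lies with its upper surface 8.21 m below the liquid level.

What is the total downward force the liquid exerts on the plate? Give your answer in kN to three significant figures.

γ = ρg = 1025 × 9.81 / 1000 = 10.05525 kN/m³.
The plate is horizontal, so pressure is uniform at p = γ·h = 10.05525 × 8.21 = 82.5536 kN/m².
A = π(1.525)² = 7.30617 m².
F = p·A = 82.5536 × 7.30617 = 603.151 kN.

F ≈ 603 kN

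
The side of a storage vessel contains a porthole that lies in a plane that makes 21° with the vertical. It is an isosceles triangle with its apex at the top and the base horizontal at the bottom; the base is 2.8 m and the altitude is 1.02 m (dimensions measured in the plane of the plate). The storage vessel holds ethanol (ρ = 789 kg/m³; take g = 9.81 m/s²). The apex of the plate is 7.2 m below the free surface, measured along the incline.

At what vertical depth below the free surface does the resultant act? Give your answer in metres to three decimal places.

γ = ρg = 789 × 9.81 / 1000 = 7.74009 kN/m³.
The plate makes 21° with the vertical, i.e. θ = 90° − 21° = 69° to the horizontal. Measuring y along the incline from the free-surface line, vertical depth h = y·sinθ with sinθ = 0.933580.
With the apex up, the centroid sits 2h/3 = 2 × 1.02/3 = 0.68 m below the apex, so y_c = 7.2 + 0.68 = 7.88 m and h_c = 7.88 × 0.933580 = 7.35661 m.
A = ½ × 2.8 × 1.02 = 1.428 m².
Resultant F = γ·h_c·A = 7.74009 × 7.35661 × 1.428 = 81.3115 kN.
I_c = b·h³/36 = 2.8 × 1.02³/36 = 0.0825384 m⁴.
Centre of pressure: y_p = y_c + I_c/(y_c·A) = 7.88 + 0.0825384/(7.88 × 1.428) = 7.88 + 0.00733503 = 7.88734 m along the plane.
Vertically, h_p = y_p·sinθ = 7.88734 × 0.933580 = 7.36346 m.

h_p = 7.363 m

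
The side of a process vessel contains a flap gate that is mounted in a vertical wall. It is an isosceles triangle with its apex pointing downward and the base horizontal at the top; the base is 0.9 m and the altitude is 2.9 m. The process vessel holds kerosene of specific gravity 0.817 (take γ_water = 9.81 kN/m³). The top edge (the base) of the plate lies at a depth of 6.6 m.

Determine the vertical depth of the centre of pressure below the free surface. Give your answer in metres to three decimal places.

h_p = 7.628 m

γ = 0.817 × 9.81 = 8.01477 kN/m³.
With the apex down, the centroid sits h/3 = 2.9/3 = 0.966667 m below the base (the top edge), so the centroid depth is h_c = 6.6 + 0.966667 = 7.56667 m.
A = ½ × 0.9 × 2.9 = 1.305 m².
Resultant F = γ·h_c·A = 8.01477 × 7.56667 × 1.305 = 79.1419 kN.
I_c = b·h³/36 = 0.9 × 2.9³/36 = 0.609725 m⁴.
Centre of pressure: y_p = y_c + I_c/(y_c·A) = 7.56667 + 0.609725/(7.56667 × 1.305) = 7.56667 + 0.0617474 = 7.62842 m along the plane.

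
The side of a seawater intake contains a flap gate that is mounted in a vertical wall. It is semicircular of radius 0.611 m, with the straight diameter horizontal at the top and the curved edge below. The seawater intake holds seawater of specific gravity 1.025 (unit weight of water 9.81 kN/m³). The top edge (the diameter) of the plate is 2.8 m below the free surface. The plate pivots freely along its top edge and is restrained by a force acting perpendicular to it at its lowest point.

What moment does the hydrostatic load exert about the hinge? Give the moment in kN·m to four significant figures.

γ = 1.025 × 9.81 = 10.05525 kN/m³.
The centroid of a semicircle lies 4r/(3π) = 0.259316 m from the diameter, here below the top edge, so the centroid depth is h_c = 2.8 + 0.259316 = 3.05932 m.
A = πr²/2 = π × 0.611²/2 = 0.586411 m².
Resultant F = γ·h_c·A = 10.05525 × 3.05932 × 0.586411 = 18.0393 kN.
I_c = (π/8 − 8/(9π))·r⁴ = 0.109757 × 0.611⁴ = 0.0152967 m⁴.
Centre of pressure: y_p = y_c + I_c/(y_c·A) = 3.05932 + 0.0152967/(3.05932 × 0.586411) = 3.05932 + 0.0085265 = 3.06785 m along the plane.
The resultant acts 0.259316 + 0.0085265 = 0.267842 m (along the plate) below the hinge at the top edge, so the moment about the hinge is M = F × 0.267842 = 18.0393 × 0.267842 = 4.83168 kN·m.

M ≈ 4.832 kN·m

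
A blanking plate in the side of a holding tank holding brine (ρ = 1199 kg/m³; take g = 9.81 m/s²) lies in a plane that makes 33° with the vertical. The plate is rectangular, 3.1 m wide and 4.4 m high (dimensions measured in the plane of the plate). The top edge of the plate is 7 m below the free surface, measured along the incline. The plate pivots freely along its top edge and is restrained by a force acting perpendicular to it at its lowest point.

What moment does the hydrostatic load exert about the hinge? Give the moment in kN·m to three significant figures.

M ≈ 2940 kN·m

γ = ρg = 1199 × 9.81 / 1000 = 11.76219 kN/m³.
The plate makes 33° with the vertical, i.e. θ = 90° − 33° = 57° to the horizontal. Measuring y along the incline from the free-surface line, vertical depth h = y·sinθ with sinθ = 0.838671.
The centroid lies 4.4/2 = 2.2 m below the top edge, so y_c = 7 + 2.2 = 9.2 m and h_c = 9.2 × 0.838671 = 7.71577 m.
A = 3.1 × 4.4 = 13.64 m².
Resultant F = γ·h_c·A = 11.76219 × 7.71577 × 13.64 = 1237.89 kN.
I_c = b·h³/12 = 3.1 × 4.4³/12 = 22.0059 m⁴.
Centre of pressure: y_p = y_c + I_c/(y_c·A) = 9.2 + 22.0059/(9.2 × 13.64) = 9.2 + 0.175363 = 9.37536 m along the plane.
The resultant acts 2.2 + 0.175363 = 2.37536 m (along the plate) below the hinge at the top edge, so the moment about the hinge is M = F × 2.37536 = 1237.89 × 2.37536 = 2940.43 kN·m.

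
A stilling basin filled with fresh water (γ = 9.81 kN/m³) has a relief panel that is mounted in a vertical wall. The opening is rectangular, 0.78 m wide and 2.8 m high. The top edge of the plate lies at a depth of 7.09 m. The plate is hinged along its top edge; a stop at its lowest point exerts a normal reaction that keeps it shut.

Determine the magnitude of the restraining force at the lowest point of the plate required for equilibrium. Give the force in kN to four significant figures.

P ≈ 95.95 kN

γ = 9.81 kN/m³.
The centroid lies 2.8/2 = 1.4 m below the top edge, so the centroid depth is h_c = 7.09 + 1.4 = 8.49 m.
A = 0.78 × 2.8 = 2.184 m².
Resultant F = γ·h_c·A = 9.81 × 8.49 × 2.184 = 181.899 kN.
I_c = b·h³/12 = 0.78 × 2.8³/12 = 1.42688 m⁴.
Centre of pressure: y_p = y_c + I_c/(y_c·A) = 8.49 + 1.42688/(8.49 × 2.184) = 8.49 + 0.0769533 = 8.56695 m along the plane.
The resultant acts 1.4 + 0.0769533 = 1.47695 m (along the plate) below the hinge at the top edge, so the moment about the hinge is M = F × 1.47695 = 181.899 × 1.47695 = 268.656 kN·m.
A normal force at the bottom, 2.8 m from the hinge, must supply this moment: P = 268.656/2.8 = 95.9486 kN.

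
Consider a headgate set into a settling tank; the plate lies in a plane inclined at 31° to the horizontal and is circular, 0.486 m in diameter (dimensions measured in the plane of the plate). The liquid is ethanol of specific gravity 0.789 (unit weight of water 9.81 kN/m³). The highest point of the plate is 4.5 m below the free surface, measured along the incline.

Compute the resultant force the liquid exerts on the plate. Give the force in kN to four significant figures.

γ = 0.789 × 9.81 = 7.74009 kN/m³.
Let θ = 31° be the plate's angle to the horizontal; measure y along the incline from where the plane meets the free surface. Vertical depth h = y·sinθ with sinθ = 0.515038.
The centroid is at the centre, 0.243 m below the top of the plate, so y_c = 4.5 + 0.243 = 4.743 m and h_c = 4.743 × 0.515038 = 2.44283 m.
A = π(0.243)² = 0.185508 m².
Resultant F = γ·h_c·A = 7.74009 × 2.44283 × 0.185508 = 3.50753 kN.

F ≈ 3.508 kN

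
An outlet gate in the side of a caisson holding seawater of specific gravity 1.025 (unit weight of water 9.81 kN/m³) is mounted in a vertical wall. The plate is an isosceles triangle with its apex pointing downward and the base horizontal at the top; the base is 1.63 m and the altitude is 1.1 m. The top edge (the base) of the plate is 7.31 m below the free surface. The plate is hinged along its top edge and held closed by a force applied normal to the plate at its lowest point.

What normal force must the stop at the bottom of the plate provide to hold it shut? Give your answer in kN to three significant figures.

P ≈ 23.6 kN

γ = 1.025 × 9.81 = 10.05525 kN/m³.
With the apex down, the centroid sits h/3 = 1.1/3 = 0.366667 m below the base (the top edge), so the centroid depth is h_c = 7.31 + 0.366667 = 7.67667 m.
A = ½ × 1.63 × 1.1 = 0.8965 m².
Resultant F = γ·h_c·A = 10.05525 × 7.67667 × 0.8965 = 69.2016 kN.
I_c = b·h³/36 = 1.63 × 1.1³/36 = 0.0602647 m⁴.
Centre of pressure: y_p = y_c + I_c/(y_c·A) = 7.67667 + 0.0602647/(7.67667 × 0.8965) = 7.67667 + 0.00875669 = 7.68543 m along the plane.
The resultant acts 0.366667 + 0.00875669 = 0.375424 m (along the plate) below the hinge at the top edge, so the moment about the hinge is M = F × 0.375424 = 69.2016 × 0.375424 = 25.9799 kN·m.
A normal force at the bottom, 1.1 m from the hinge, must supply this moment: P = 25.9799/1.1 = 23.6181 kN.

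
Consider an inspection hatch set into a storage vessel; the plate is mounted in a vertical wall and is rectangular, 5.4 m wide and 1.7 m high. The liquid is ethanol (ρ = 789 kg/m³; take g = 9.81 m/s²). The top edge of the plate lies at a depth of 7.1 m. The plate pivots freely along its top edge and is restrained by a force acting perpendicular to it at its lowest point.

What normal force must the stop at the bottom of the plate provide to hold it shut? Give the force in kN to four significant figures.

P ≈ 292.5 kN

γ = ρg = 789 × 9.81 / 1000 = 7.74009 kN/m³.
The centroid lies 1.7/2 = 0.85 m below the top edge, so the centroid depth is h_c = 7.1 + 0.85 = 7.95 m.
A = 5.4 × 1.7 = 9.18 m².
Resultant F = γ·h_c·A = 7.74009 × 7.95 × 9.18 = 564.88 kN.
I_c = b·h³/12 = 5.4 × 1.7³/12 = 2.21085 m⁴.
Centre of pressure: y_p = y_c + I_c/(y_c·A) = 7.95 + 2.21085/(7.95 × 9.18) = 7.95 + 0.0302935 = 7.98029 m along the plane.
The resultant acts 0.85 + 0.0302935 = 0.880293 m (along the plate) below the hinge at the top edge, so the moment about the hinge is M = F × 0.880293 = 564.88 × 0.880293 = 497.26 kN·m.
A normal force at the bottom, 1.7 m from the hinge, must supply this moment: P = 497.26/1.7 = 292.506 kN.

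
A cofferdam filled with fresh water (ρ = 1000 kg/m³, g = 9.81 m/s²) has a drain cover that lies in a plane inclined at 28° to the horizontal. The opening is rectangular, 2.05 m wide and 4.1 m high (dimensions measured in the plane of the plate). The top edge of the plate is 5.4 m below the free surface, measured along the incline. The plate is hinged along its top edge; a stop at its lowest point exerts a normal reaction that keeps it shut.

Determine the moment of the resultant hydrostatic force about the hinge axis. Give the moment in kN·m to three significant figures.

M ≈ 645 kN·m

γ = ρg = 1000 × 9.81 = 9810 N/m³ = 9.81 kN/m³.
Let θ = 28° be the plate's angle to the horizontal; measure y along the incline from where the plane meets the free surface. Vertical depth h = y·sinθ with sinθ = 0.469472.
The centroid lies 4.1/2 = 2.05 m below the top edge, so y_c = 5.4 + 2.05 = 7.45 m and h_c = 7.45 × 0.469472 = 3.49757 m.
A = 2.05 × 4.1 = 8.405 m².
Resultant F = γ·h_c·A = 9.81 × 3.49757 × 8.405 = 288.385 kN.
I_c = b·h³/12 = 2.05 × 4.1³/12 = 11.774 m⁴.
Centre of pressure: y_p = y_c + I_c/(y_c·A) = 7.45 + 11.774/(7.45 × 8.405) = 7.45 + 0.188031 = 7.63803 m along the plane.
The resultant acts 2.05 + 0.188031 = 2.23803 m (along the plate) below the hinge at the top edge, so the moment about the hinge is M = F × 2.23803 = 288.385 × 2.23803 = 645.414 kN·m.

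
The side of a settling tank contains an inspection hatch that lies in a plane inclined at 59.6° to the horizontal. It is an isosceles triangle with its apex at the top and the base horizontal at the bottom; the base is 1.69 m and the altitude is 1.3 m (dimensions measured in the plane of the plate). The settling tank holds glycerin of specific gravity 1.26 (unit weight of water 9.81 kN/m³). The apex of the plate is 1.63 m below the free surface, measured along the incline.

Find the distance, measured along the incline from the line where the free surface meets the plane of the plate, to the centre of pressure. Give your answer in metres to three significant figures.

γ = 1.26 × 9.81 = 12.3606 kN/m³.
Let θ = 59.6° be the plate's angle to the horizontal; measure y along the incline from where the plane meets the free surface. Vertical depth h = y·sinθ with sinθ = 0.862514.
With the apex up, the centroid sits 2h/3 = 2 × 1.3/3 = 0.866667 m below the apex, so y_c = 1.63 + 0.866667 = 2.49667 m and h_c = 2.49667 × 0.862514 = 2.15341 m.
A = ½ × 1.69 × 1.3 = 1.0985 m².
Resultant F = γ·h_c·A = 12.3606 × 2.15341 × 1.0985 = 29.2393 kN.
I_c = b·h³/36 = 1.69 × 1.3³/36 = 0.103137 m⁴.
Centre of pressure: y_p = y_c + I_c/(y_c·A) = 2.49667 + 0.103137/(2.49667 × 1.0985) = 2.49667 + 0.0376057 = 2.53428 m along the plane.

y_p = 2.53 m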